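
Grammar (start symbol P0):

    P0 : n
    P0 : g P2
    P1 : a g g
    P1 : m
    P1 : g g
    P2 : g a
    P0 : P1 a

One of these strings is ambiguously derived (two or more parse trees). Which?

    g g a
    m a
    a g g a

g g a

g g a: 2 trees
m a: 1 tree
a g g a: 1 tree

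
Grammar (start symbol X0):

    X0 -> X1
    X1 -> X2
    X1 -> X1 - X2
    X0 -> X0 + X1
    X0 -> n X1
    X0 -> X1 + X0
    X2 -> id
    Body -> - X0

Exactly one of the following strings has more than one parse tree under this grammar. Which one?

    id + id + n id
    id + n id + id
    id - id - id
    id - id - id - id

id + n id + id

id + id + n id: 1 tree
id + n id + id: 2 trees
id - id - id: 1 tree
id - id - id - id: 1 tree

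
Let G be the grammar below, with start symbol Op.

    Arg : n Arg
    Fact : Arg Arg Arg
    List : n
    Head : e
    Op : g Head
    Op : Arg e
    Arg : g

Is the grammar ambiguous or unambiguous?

Ambiguous

Witness: g e

Derivation 1: Op ⇒ g Head ⇒ g e
Derivation 2: Op ⇒ Arg e ⇒ g e

Two distinct leftmost derivations for the same string.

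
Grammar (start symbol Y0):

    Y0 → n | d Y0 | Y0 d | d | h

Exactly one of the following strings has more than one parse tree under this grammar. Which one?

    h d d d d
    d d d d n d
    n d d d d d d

d d d d n d

h d d d d: 1 tree
d d d d n d: 5 trees
n d d d d d d: 1 tree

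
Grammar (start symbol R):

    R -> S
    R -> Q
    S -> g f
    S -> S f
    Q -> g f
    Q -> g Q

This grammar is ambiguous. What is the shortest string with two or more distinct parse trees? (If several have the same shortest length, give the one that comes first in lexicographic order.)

length 2: g f has 2 parse trees

Two derivations of g f:
  R ⇒ S ⇒ g f
  R ⇒ Q ⇒ g f

g f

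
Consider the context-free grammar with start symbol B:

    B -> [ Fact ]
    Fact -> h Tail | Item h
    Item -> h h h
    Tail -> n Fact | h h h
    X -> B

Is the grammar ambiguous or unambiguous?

Ambiguous

Witness: [ h h h h ]

Derivation 1: B ⇒ [ Fact ] ⇒ [ h Tail ] ⇒ [ h h h h ]
Derivation 2: B ⇒ [ Fact ] ⇒ [ Item h ] ⇒ [ h h h h ]

Two distinct leftmost derivations for the same string.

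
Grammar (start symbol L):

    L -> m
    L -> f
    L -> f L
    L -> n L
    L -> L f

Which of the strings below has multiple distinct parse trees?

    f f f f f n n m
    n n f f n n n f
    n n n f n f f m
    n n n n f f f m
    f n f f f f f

f f f f f n n m: 1 tree
n n f f n n n f: 1 tree
n n n f n f f m: 1 tree
n n n n f f f m: 1 tree
f n f f f f f: 57 trees

f n f f f f f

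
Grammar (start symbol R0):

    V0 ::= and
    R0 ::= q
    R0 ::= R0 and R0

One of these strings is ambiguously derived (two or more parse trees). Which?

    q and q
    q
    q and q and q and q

q and q: 1 tree
q: 1 tree
q and q and q and q: 5 trees

q and q and q and q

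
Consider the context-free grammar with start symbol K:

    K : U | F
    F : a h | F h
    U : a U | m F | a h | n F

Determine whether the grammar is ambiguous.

Ambiguous

Witness: a h

Derivation 1: K ⇒ U ⇒ a h
Derivation 2: K ⇒ F ⇒ a h

Two distinct leftmost derivations for the same string.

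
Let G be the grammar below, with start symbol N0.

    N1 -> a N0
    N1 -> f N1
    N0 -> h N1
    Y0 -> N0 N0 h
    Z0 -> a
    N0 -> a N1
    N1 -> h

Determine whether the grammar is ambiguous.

(Z0, Y0 are unreachable from N0, so their rules don't affect L(N0).) Each reachable nonterminal has at most one production per leading terminal, and all productions are right-linear; the derivation is determined token-by-token.

Unambiguous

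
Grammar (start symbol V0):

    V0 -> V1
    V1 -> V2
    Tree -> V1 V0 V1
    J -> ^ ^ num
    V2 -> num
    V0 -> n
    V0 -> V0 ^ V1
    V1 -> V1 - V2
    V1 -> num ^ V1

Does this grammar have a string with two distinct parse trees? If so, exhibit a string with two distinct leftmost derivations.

Witness: num ^ num

Derivation 1: V0 ⇒ V1 ⇒ num ^ V1 ⇒ num ^ V2 ⇒ num ^ num
Derivation 2: V0 ⇒ V0 ^ V1 ⇒ V1 ^ V1 ⇒ V2 ^ V1 ⇒ num ^ V1 ⇒ num ^ V2 ⇒ num ^ num

Two distinct leftmost derivations for the same string.

Ambiguous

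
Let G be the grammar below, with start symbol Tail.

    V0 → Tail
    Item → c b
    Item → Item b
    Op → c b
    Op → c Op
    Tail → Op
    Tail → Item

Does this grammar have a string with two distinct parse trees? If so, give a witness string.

Ambiguous

Witness: c b

Derivation 1: Tail ⇒ Op ⇒ c b
Derivation 2: Tail ⇒ Item ⇒ c b

Two distinct leftmost derivations for the same string.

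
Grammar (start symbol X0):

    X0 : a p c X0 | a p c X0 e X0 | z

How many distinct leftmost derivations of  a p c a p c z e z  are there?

Parse trees for a p c a p c z e z:
  [X0 a p c [X0 a p c [X0 z] e [X0 z]]]
  [X0 a p c [X0 a p c [X0 z]] e [X0 z]]

2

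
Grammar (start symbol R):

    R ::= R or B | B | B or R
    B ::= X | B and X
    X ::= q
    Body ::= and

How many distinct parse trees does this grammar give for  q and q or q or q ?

Parse trees for q and q or q or q:
  [R [R [R [B [B [X q]] and [X q]]] or [B [X q]]] or [B [X q]]]
  [R [R [B [B [X q]] and [X q]] or [R [B [X q]]]] or [B [X q]]]
  [R [B [B [X q]] and [X q]] or [R [R [B [X q]]] or [B [X q]]]]
  [R [B [B [X q]] and [X q]] or [R [B [X q]] or [R [B [X q]]]]]

4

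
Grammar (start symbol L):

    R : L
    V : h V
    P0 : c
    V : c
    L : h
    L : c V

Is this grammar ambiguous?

Only L, V are reachable from L; ignoring the rest: The reachable rules are right-linear with at most one rule per (nonterminal, next-terminal) pair. Each input token forces the next rule, so parsing is deterministic.

Unambiguous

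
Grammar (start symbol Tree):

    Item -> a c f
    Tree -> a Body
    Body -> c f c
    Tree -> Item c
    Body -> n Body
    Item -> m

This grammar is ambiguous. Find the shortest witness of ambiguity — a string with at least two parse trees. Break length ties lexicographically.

length 2: no string has ≥2 trees
length 4: a c f c has 2 parse trees

Two derivations of a c f c:
  Tree ⇒ a Body ⇒ a c f c
  Tree ⇒ Item c ⇒ a c f c

a c f c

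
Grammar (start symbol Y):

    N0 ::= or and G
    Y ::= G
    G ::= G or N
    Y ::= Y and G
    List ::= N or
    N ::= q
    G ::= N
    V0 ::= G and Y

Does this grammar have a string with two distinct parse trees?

Unambiguous

Only Y, G, N are reachable from Y; ignoring the rest: The grammar is stratified — Y handles 'and' (left-recursive), G handles 'or', N atoms. Each operator has a fixed associativity and precedence level, so every string has one parse.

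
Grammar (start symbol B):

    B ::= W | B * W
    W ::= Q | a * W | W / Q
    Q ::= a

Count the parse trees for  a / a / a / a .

1

Parse trees for a / a / a / a:
  [B [W [W [W [W [Q a]] / [Q a]] / [Q a]] / [Q a]]]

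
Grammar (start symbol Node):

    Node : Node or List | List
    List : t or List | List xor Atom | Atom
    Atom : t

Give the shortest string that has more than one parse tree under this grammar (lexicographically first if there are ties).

length 1: no string has ≥2 trees
length 3: t or t has 2 parse trees

Two derivations of t or t:
  Node ⇒ Node or List ⇒ List or List ⇒ Atom or List ⇒ t or List ⇒ t or Atom ⇒ t or t
  Node ⇒ List ⇒ t or List ⇒ t or Atom ⇒ t or t

t or t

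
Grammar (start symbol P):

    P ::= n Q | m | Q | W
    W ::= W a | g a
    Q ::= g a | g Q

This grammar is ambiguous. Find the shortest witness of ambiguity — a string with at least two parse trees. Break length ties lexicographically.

length 1: no string has ≥2 trees
length 2: g a has 2 parse trees

Two derivations of g a:
  P ⇒ Q ⇒ g a
  P ⇒ W ⇒ g a

g a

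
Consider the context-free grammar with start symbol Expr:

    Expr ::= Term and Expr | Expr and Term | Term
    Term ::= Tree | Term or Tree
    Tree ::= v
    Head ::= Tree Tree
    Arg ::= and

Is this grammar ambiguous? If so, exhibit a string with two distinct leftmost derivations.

Witness: v and v

Derivation 1: Expr ⇒ Term and Expr ⇒ Tree and Expr ⇒ v and Expr ⇒ v and Term ⇒ v and Tree ⇒ v and v
Derivation 2: Expr ⇒ Expr and Term ⇒ Term and Term ⇒ Tree and Term ⇒ v and Term ⇒ v and Tree ⇒ v and v

Two distinct leftmost derivations for the same string.

Ambiguous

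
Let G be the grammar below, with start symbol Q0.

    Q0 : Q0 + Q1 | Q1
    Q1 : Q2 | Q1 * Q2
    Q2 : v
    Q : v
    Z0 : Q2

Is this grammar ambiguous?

Unambiguous

Only Q0, Q1, Q2 are reachable from Q0; ignoring the rest: The grammar is stratified — Q0 handles '+' (left-recursive), Q1 handles '*', Q2 atoms. Each operator has a fixed associativity and precedence level, so every string has one parse.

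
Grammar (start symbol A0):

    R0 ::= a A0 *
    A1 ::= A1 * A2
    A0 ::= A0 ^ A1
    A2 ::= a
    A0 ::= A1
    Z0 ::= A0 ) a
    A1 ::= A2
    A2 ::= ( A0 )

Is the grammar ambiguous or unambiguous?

Unambiguous

(Z0, R0 are unreachable from A0, so their rules don't affect L(A0).) A0 → A0 ^ A1 | A1  ;  A1 → A1 * A2 | A2  — a left-associative chain with A2 at the bottom. Each string factors uniquely by precedence.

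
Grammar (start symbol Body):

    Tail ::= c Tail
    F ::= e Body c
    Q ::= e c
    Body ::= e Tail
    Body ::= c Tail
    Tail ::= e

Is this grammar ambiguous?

Unambiguous

Only Body, Tail are reachable from Body; ignoring the rest: Each reachable nonterminal has at most one production per leading terminal, and all productions are right-linear; the derivation is determined token-by-token.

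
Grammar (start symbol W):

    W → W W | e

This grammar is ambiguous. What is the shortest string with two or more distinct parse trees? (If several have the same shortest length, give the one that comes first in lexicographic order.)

length 1: no string has ≥2 trees
length 2: no string has ≥2 trees
length 3: e e e has 2 parse trees

Two derivations of e e e:
  W ⇒ W W ⇒ W W W ⇒ e W W ⇒ e e W ⇒ e e e
  W ⇒ W W ⇒ e W ⇒ e W W ⇒ e e W ⇒ e e e

e e e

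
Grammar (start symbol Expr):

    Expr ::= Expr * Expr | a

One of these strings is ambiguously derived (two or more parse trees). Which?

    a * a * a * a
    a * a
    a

a * a * a * a

a * a * a * a: 5 trees
a * a: 1 tree
a: 1 tree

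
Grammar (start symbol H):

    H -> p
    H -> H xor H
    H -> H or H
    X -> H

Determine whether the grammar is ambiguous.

Ambiguous

Witness: p or p or p

Derivation 1: H ⇒ H or H ⇒ p or H ⇒ p or H or H ⇒ p or p or H ⇒ p or p or p
Derivation 2: H ⇒ H or H ⇒ H or H or H ⇒ p or H or H ⇒ p or p or H ⇒ p or p or p

Two distinct leftmost derivations for the same string.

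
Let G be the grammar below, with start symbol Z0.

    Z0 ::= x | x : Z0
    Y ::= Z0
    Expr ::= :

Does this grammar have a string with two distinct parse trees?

Only Z0 is reachable from Z0; ignoring the rest: The reachable grammar is A → atom sep A | atom. Each atom is followed by either the separator (recurse) or end-of-string (stop) — no choice point.

Unambiguous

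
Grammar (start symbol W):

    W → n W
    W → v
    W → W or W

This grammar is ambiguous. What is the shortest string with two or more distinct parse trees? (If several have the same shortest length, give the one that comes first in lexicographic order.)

length 1: no string has ≥2 trees
length 2: no string has ≥2 trees
length 3: no string has ≥2 trees
length 4: n v or v has 2 parse trees

Two derivations of n v or v:
  W ⇒ n W ⇒ n W or W ⇒ n v or W ⇒ n v or v
  W ⇒ W or W ⇒ n W or W ⇒ n v or W ⇒ n v or v

n v or v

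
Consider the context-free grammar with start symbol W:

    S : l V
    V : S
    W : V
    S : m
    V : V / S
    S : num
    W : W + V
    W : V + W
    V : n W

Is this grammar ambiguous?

Ambiguous

Witness: m + m

Derivation 1: W ⇒ W + V ⇒ V + V ⇒ S + V ⇒ m + V ⇒ m + S ⇒ m + m
Derivation 2: W ⇒ V + W ⇒ S + W ⇒ m + W ⇒ m + V ⇒ m + S ⇒ m + m

Two distinct leftmost derivations for the same string.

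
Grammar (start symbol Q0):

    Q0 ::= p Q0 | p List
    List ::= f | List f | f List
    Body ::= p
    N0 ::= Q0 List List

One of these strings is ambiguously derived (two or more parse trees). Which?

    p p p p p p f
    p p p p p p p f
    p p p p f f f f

p p p p f f f f

p p p p p p f: 1 tree
p p p p p p p f: 1 tree
p p p p f f f f: 8 trees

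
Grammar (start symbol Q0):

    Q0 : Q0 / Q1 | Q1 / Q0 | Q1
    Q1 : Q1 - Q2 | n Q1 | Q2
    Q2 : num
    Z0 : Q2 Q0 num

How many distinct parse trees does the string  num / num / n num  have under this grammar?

Parse trees for num / num / n num:
  [Q0 [Q0 [Q0 [Q1 [Q2 num]]] / [Q1 [Q2 num]]] / [Q1 n [Q1 [Q2 num]]]]
  [Q0 [Q0 [Q1 [Q2 num]] / [Q0 [Q1 [Q2 num]]]] / [Q1 n [Q1 [Q2 num]]]]
  [Q0 [Q1 [Q2 num]] / [Q0 [Q0 [Q1 [Q2 num]]] / [Q1 n [Q1 [Q2 num]]]]]
  [Q0 [Q1 [Q2 num]] / [Q0 [Q1 [Q2 num]] / [Q0 [Q1 n [Q1 [Q2 num]]]]]]

4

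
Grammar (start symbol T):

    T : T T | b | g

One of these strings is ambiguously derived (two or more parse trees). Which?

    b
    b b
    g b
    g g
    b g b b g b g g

b: 1 tree
b b: 1 tree
g b: 1 tree
g g: 1 tree
b g b b g b g g: 429 trees

b g b b g b g g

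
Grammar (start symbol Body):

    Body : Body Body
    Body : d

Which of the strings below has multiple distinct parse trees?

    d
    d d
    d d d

d d d

d: 1 tree
d d: 1 tree
d d d: 2 trees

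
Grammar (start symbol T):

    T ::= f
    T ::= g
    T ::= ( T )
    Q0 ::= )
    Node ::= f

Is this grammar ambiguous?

Unambiguous

(Q0, Node are unreachable from T, so their rules don't affect L(T).) L(T) is { openⁿ atom closeⁿ : n ≥ 0 }. The bracket depth fixes n, and the derivation is forced at every step.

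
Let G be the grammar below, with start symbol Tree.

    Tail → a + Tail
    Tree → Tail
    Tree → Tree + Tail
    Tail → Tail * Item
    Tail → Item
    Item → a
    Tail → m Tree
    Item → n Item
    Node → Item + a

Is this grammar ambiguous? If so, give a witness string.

Witness: a + a

Derivation 1: Tree ⇒ Tail ⇒ a + Tail ⇒ a + Item ⇒ a + a
Derivation 2: Tree ⇒ Tree + Tail ⇒ Tail + Tail ⇒ Item + Tail ⇒ a + Tail ⇒ a + Item ⇒ a + a

Two distinct leftmost derivations for the same string.

Ambiguous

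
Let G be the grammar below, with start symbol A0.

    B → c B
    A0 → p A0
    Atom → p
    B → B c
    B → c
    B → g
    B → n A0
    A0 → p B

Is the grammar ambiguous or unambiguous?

Witness: p c c

Derivation 1: A0 ⇒ p B ⇒ p c B ⇒ p c c
Derivation 2: A0 ⇒ p B ⇒ p B c ⇒ p c c

Two distinct leftmost derivations for the same string.

Ambiguous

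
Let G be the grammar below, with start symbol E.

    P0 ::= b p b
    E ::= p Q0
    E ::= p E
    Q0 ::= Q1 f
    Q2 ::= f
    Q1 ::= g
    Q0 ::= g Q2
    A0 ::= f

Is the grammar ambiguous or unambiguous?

Witness: p g f

Derivation 1: E ⇒ p Q0 ⇒ p Q1 f ⇒ p g f
Derivation 2: E ⇒ p Q0 ⇒ p g Q2 ⇒ p g f

Two distinct leftmost derivations for the same string.

Ambiguous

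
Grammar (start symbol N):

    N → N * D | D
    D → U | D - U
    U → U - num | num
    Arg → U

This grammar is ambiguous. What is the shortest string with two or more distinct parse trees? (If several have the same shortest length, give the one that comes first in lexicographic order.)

num - num

length 1: no string has ≥2 trees
length 3: num - num has 2 parse trees

Two derivations of num - num:
  N ⇒ D ⇒ U ⇒ U - num ⇒ num - num
  N ⇒ D ⇒ D - U ⇒ U - U ⇒ num - U ⇒ num - num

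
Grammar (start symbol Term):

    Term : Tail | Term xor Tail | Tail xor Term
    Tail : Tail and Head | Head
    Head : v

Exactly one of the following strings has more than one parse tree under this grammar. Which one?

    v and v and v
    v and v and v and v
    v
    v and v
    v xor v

v and v and v: 1 tree
v and v and v and v: 1 tree
v: 1 tree
v and v: 1 tree
v xor v: 2 trees

v xor v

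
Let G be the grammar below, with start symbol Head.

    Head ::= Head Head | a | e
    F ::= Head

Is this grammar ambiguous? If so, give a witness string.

Ambiguous

Witness: a a a

Derivation 1: Head ⇒ Head Head ⇒ Head Head Head ⇒ a Head Head ⇒ a a Head ⇒ a a a
Derivation 2: Head ⇒ Head Head ⇒ a Head ⇒ a Head Head ⇒ a a Head ⇒ a a a

Two distinct leftmost derivations for the same string.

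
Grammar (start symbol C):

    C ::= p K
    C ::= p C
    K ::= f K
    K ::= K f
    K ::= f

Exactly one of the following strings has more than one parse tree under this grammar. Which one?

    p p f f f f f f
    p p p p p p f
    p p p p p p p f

p p f f f f f f

p p f f f f f f: 32 trees
p p p p p p f: 1 tree
p p p p p p p f: 1 tree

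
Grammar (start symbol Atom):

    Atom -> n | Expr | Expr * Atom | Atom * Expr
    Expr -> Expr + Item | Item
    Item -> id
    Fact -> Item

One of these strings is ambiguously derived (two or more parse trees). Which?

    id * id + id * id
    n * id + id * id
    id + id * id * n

id * id + id * id

id * id + id * id: 4 trees
n * id + id * id: 1 tree
id + id * id * n: 1 tree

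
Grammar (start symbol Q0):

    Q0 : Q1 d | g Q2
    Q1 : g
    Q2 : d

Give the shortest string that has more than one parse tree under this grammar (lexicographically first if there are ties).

length 2: g d has 2 parse trees

Two derivations of g d:
  Q0 ⇒ Q1 d ⇒ g d
  Q0 ⇒ g Q2 ⇒ g d

g d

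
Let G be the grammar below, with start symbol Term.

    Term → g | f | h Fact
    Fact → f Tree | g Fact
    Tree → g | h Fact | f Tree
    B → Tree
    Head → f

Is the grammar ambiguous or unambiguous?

Unambiguous

Only Term, Fact, Tree are reachable from Term; ignoring the rest: Each reachable nonterminal has at most one production per leading terminal, and all productions are right-linear; the derivation is determined token-by-token.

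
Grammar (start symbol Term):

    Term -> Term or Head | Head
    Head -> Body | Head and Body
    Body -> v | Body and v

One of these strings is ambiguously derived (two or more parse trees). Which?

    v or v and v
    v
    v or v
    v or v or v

v or v and v: 2 trees
v: 1 tree
v or v: 1 tree
v or v or v: 1 tree

v or v and v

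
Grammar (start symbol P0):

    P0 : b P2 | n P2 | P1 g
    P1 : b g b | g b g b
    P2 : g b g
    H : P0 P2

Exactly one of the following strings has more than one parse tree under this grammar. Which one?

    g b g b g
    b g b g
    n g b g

b g b g

g b g b g: 1 tree
b g b g: 2 trees
n g b g: 1 tree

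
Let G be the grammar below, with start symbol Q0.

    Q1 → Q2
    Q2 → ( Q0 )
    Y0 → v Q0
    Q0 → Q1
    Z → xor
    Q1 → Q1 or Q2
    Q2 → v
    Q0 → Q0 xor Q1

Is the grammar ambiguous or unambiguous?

Unambiguous

Only Q0, Q1, Q2 are reachable from Q0; ignoring the rest: The grammar is stratified — Q0 handles 'xor' (left-recursive), Q1 handles 'or', Q2 atoms. Each operator has a fixed associativity and precedence level, so every string has one parse.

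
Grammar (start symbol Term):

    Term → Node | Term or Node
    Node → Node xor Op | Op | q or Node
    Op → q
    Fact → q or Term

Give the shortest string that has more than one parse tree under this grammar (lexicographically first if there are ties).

q or q

length 1: no string has ≥2 trees
length 3: q or q has 2 parse trees

Two derivations of q or q:
  Term ⇒ Node ⇒ q or Node ⇒ q or Op ⇒ q or q
  Term ⇒ Term or Node ⇒ Node or Node ⇒ Op or Node ⇒ q or Node ⇒ q or Op ⇒ q or q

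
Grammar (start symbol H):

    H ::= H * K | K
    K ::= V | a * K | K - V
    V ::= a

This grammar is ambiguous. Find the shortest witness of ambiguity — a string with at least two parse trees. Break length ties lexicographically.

a * a

length 1: no string has ≥2 trees
length 3: a * a has 2 parse trees

Two derivations of a * a:
  H ⇒ H * K ⇒ K * K ⇒ V * K ⇒ a * K ⇒ a * V ⇒ a * a
  H ⇒ K ⇒ a * K ⇒ a * V ⇒ a * a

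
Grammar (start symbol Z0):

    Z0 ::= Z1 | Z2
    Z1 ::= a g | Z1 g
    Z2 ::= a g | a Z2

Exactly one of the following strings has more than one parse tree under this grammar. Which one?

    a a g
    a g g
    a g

a a g: 1 tree
a g g: 1 tree
a g: 2 trees

a g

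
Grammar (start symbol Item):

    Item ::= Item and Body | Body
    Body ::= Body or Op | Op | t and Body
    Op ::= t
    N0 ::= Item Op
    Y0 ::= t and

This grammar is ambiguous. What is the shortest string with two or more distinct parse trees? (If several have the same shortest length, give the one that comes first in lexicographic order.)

length 1: no string has ≥2 trees
length 3: t and t has 2 parse trees

Two derivations of t and t:
  Item ⇒ Item and Body ⇒ Body and Body ⇒ Op and Body ⇒ t and Body ⇒ t and Op ⇒ t and t
  Item ⇒ Body ⇒ t and Body ⇒ t and Op ⇒ t and t

t and t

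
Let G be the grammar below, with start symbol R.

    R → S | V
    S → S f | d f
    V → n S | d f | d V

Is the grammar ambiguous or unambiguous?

Ambiguous

Witness: d f

Derivation 1: R ⇒ S ⇒ d f
Derivation 2: R ⇒ V ⇒ d f

Two distinct leftmost derivations for the same string.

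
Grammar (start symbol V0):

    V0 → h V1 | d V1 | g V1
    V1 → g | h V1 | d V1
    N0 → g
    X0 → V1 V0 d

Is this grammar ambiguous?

Unambiguous

Only V0, V1 are reachable from V0; ignoring the rest: Restricted to the reachable nonterminals, every rule has the form A → t or A → t B, and no two rules for the same A share a first terminal. The grammar encodes a DFA — one run per string.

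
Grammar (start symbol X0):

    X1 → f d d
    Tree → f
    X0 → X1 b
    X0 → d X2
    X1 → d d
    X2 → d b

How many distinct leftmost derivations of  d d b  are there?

Parse trees for d d b:
  [X0 [X1 d d] b]
  [X0 d [X2 d b]]

2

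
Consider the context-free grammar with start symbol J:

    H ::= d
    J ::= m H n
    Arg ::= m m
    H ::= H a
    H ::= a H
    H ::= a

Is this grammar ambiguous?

Ambiguous

Witness: m a a n

Derivation 1: J ⇒ m H n ⇒ m H a n ⇒ m a a n
Derivation 2: J ⇒ m H n ⇒ m a H n ⇒ m a a n

Two distinct leftmost derivations for the same string.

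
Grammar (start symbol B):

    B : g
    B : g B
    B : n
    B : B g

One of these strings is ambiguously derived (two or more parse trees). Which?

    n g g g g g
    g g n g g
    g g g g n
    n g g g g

g g n g g

n g g g g g: 1 tree
g g n g g: 6 trees
g g g g n: 1 tree
n g g g g: 1 tree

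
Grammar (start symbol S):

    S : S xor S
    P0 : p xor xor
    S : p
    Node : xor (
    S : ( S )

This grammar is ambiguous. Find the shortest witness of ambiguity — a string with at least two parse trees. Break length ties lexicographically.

p xor p xor p

length 1: no string has ≥2 trees
length 3: no string has ≥2 trees
length 5: p xor p xor p has 2 parse trees

Two derivations of p xor p xor p:
  S ⇒ S xor S ⇒ S xor S xor S ⇒ p xor S xor S ⇒ p xor p xor S ⇒ p xor p xor p
  S ⇒ S xor S ⇒ p xor S ⇒ p xor S xor S ⇒ p xor p xor S ⇒ p xor p xor p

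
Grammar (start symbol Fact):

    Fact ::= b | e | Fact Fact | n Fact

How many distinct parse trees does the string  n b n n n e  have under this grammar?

Parse trees for n b n n n e:
  [Fact [Fact n [Fact b]] [Fact n [Fact n [Fact n [Fact e]]]]]
  [Fact n [Fact [Fact b] [Fact n [Fact n [Fact n [Fact e]]]]]]

2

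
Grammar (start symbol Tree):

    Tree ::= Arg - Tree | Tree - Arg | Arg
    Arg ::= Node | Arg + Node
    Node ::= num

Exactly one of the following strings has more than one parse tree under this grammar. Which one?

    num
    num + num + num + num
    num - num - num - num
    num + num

num - num - num - num

num: 1 tree
num + num + num + num: 1 tree
num - num - num - num: 8 trees
num + num: 1 tree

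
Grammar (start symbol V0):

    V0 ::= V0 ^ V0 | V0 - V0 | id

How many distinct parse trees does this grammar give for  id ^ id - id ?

Parse trees for id ^ id - id:
  [V0 [V0 id] ^ [V0 [V0 id] - [V0 id]]]
  [V0 [V0 [V0 id] ^ [V0 id]] - [V0 id]]

2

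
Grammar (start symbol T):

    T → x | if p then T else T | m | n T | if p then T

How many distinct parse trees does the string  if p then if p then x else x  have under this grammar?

Parse trees for if p then if p then x else x:
  [T if p then [T if p then [T x]] else [T x]]
  [T if p then [T if p then [T x] else [T x]]]

2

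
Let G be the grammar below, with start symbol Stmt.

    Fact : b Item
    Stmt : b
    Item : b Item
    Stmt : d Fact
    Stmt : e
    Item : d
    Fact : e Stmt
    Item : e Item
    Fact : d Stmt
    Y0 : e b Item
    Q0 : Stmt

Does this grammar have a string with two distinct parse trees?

Unambiguous

(Y0, Q0 are unreachable from Stmt, so their rules don't affect L(Stmt).) Restricted to the reachable nonterminals, every rule has the form A → t or A → t B, and no two rules for the same A share a first terminal. The grammar encodes a DFA — one run per string.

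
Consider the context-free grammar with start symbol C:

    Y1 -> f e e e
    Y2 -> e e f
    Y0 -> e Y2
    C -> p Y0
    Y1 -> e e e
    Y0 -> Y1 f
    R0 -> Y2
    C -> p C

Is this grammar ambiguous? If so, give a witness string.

Ambiguous

Witness: p e e e f

Derivation 1: C ⇒ p Y0 ⇒ p e Y2 ⇒ p e e e f
Derivation 2: C ⇒ p Y0 ⇒ p Y1 f ⇒ p e e e f

Two distinct leftmost derivations for the same string.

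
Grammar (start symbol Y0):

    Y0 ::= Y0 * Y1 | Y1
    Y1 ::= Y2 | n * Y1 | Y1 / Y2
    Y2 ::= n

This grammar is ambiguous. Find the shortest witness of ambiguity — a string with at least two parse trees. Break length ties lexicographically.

n * n

length 1: no string has ≥2 trees
length 3: n * n has 2 parse trees

Two derivations of n * n:
  Y0 ⇒ Y0 * Y1 ⇒ Y1 * Y1 ⇒ Y2 * Y1 ⇒ n * Y1 ⇒ n * Y2 ⇒ n * n
  Y0 ⇒ Y1 ⇒ n * Y1 ⇒ n * Y2 ⇒ n * n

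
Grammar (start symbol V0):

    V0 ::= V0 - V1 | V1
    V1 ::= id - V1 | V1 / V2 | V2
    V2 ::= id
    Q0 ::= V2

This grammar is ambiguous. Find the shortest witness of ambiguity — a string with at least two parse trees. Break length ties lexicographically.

length 1: no string has ≥2 trees
length 3: id - id has 2 parse trees

Two derivations of id - id:
  V0 ⇒ V0 - V1 ⇒ V1 - V1 ⇒ V2 - V1 ⇒ id - V1 ⇒ id - V2 ⇒ id - id
  V0 ⇒ V1 ⇒ id - V1 ⇒ id - V2 ⇒ id - id

id - id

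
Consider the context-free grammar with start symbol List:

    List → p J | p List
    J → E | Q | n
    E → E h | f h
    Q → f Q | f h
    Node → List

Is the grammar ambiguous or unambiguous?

Witness: p f h

Derivation 1: List ⇒ p J ⇒ p E ⇒ p f h
Derivation 2: List ⇒ p J ⇒ p Q ⇒ p f h

Two distinct leftmost derivations for the same string.

Ambiguous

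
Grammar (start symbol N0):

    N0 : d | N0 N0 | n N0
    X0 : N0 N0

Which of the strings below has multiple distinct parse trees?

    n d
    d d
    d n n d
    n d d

n d d

n d: 1 tree
d d: 1 tree
d n n d: 1 tree
n d d: 2 trees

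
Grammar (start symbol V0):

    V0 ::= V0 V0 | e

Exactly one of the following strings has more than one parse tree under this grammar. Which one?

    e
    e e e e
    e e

e: 1 tree
e e e e: 5 trees
e e: 1 tree

e e e e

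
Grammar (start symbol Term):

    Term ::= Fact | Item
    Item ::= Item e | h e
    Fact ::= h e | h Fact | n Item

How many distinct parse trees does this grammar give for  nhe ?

1

Parse trees for nhe:
  [Term [Fact n [Item h e]]]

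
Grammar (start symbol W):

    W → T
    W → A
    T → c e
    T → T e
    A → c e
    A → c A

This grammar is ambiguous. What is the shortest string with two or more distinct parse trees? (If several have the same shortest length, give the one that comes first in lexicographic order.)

c e

length 2: c e has 2 parse trees

Two derivations of c e:
  W ⇒ T ⇒ c e
  W ⇒ A ⇒ c e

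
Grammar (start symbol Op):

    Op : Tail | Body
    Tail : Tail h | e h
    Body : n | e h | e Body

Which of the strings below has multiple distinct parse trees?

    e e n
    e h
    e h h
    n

e h

e e n: 1 tree
e h: 2 trees
e h h: 1 tree
n: 1 tree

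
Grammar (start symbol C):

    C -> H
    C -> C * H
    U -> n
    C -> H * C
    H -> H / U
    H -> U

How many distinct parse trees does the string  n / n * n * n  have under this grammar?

4

Parse trees for n / n * n * n:
  [C [C [C [H [H [U n]] / [U n]]] * [H [U n]]] * [H [U n]]]
  [C [C [H [H [U n]] / [U n]] * [C [H [U n]]]] * [H [U n]]]
  [C [H [H [U n]] / [U n]] * [C [C [H [U n]]] * [H [U n]]]]
  [C [H [H [U n]] / [U n]] * [C [H [U n]] * [C [H [U n]]]]]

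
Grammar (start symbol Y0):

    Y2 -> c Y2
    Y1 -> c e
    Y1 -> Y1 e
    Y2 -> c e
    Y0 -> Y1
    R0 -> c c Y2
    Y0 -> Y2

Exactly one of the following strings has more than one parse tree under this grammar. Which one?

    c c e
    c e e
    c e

c e

c c e: 1 tree
c e e: 1 tree
c e: 2 trees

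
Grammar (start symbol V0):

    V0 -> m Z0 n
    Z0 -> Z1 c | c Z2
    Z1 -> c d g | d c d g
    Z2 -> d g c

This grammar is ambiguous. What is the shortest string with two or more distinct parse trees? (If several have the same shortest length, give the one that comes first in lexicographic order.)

m c d g c n

length 6: m c d g c n has 2 parse trees

Two derivations of m c d g c n:
  V0 ⇒ m Z0 n ⇒ m Z1 c n ⇒ m c d g c n
  V0 ⇒ m Z0 n ⇒ m c Z2 n ⇒ m c d g c n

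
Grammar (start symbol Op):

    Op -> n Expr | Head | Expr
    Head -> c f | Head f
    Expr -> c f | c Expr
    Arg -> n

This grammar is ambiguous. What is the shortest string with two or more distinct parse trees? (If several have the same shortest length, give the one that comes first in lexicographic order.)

c f

length 2: c f has 2 parse trees

Two derivations of c f:
  Op ⇒ Head ⇒ c f
  Op ⇒ Expr ⇒ c f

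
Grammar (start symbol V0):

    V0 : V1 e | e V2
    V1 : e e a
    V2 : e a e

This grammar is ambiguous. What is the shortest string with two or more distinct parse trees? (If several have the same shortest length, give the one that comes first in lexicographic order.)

e e a e

length 4: e e a e has 2 parse trees

Two derivations of e e a e:
  V0 ⇒ V1 e ⇒ e e a e
  V0 ⇒ e V2 ⇒ e e a e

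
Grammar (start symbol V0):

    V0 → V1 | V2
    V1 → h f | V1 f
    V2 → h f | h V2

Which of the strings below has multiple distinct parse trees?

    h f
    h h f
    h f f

h f

h f: 2 trees
h h f: 1 tree
h f f: 1 tree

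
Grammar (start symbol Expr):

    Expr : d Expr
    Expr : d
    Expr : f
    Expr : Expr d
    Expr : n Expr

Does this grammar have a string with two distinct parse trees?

Ambiguous

Witness: d d

Derivation 1: Expr ⇒ d Expr ⇒ d d
Derivation 2: Expr ⇒ Expr d ⇒ d d

Two distinct leftmost derivations for the same string.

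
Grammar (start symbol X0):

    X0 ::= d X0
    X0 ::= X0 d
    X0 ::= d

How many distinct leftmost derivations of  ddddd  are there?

16

Parse trees for ddddd (showing first 6 of 16):
  [X0 d [X0 d [X0 d [X0 d [X0 d]]]]]
  [X0 d [X0 d [X0 d [X0 [X0 d] d]]]]
  [X0 d [X0 d [X0 [X0 d [X0 d]] d]]]
  [X0 d [X0 d [X0 [X0 [X0 d] d] d]]]
  [X0 d [X0 [X0 d [X0 d [X0 d]]] d]]
  [X0 d [X0 [X0 d [X0 [X0 d] d]] d]]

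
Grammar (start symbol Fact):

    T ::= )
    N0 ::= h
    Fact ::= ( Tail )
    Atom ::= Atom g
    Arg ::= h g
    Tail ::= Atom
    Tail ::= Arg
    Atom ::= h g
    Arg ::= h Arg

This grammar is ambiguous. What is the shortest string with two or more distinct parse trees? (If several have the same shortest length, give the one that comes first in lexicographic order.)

( h g )

length 4: ( h g ) has 2 parse trees

Two derivations of ( h g ):
  Fact ⇒ ( Tail ) ⇒ ( Atom ) ⇒ ( h g )
  Fact ⇒ ( Tail ) ⇒ ( Arg ) ⇒ ( h g )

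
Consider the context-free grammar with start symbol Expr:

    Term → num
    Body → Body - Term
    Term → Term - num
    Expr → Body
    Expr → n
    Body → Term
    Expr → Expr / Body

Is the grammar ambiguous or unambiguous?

Ambiguous

Witness: num - num

Derivation 1: Expr ⇒ Body ⇒ Body - Term ⇒ Term - Term ⇒ num - Term ⇒ num - num
Derivation 2: Expr ⇒ Body ⇒ Term ⇒ Term - num ⇒ num - num

Two distinct leftmost derivations for the same string.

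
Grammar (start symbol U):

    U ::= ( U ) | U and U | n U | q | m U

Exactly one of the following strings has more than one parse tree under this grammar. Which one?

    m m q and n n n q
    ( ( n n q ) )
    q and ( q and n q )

m m q and n n n q: 3 trees
( ( n n q ) ): 1 tree
q and ( q and n q ): 1 tree

m m q and n n n q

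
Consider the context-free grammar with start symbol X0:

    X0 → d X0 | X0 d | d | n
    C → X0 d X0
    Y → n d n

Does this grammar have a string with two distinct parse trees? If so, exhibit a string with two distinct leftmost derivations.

Witness: d d

Derivation 1: X0 ⇒ d X0 ⇒ d d
Derivation 2: X0 ⇒ X0 d ⇒ d d

Two distinct leftmost derivations for the same string.

Ambiguous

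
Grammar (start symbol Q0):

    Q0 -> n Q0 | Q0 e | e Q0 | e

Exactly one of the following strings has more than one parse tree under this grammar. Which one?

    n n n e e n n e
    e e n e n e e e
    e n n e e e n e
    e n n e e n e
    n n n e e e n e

n n n e e n n e: 1 tree
e e n e n e e e: 29 trees
e n n e e e n e: 1 tree
e n n e e n e: 1 tree
n n n e e e n e: 1 tree

e e n e n e e e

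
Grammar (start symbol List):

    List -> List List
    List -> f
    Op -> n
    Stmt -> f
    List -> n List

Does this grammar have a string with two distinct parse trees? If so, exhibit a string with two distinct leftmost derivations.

Witness: f f f

Derivation 1: List ⇒ List List ⇒ List List List ⇒ f List List ⇒ f f List ⇒ f f f
Derivation 2: List ⇒ List List ⇒ f List ⇒ f List List ⇒ f f List ⇒ f f f

Two distinct leftmost derivations for the same string.

Ambiguous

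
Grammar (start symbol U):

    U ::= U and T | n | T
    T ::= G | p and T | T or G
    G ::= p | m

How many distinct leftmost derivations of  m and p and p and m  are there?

4

Parse trees for m and p and p and m:
  [U [U [T [G m]]] and [T p and [T p and [T [G m]]]]]
  [U [U [U [T [G m]]] and [T [G p]]] and [T p and [T [G m]]]]
  [U [U [U [T [G m]]] and [T p and [T [G p]]]] and [T [G m]]]
  [U [U [U [U [T [G m]]] and [T [G p]]] and [T [G p]]] and [T [G m]]]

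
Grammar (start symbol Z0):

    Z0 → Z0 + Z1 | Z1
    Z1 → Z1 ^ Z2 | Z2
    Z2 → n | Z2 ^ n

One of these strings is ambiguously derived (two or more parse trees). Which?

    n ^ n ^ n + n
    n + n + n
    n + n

n ^ n ^ n + n: 4 trees
n + n + n: 1 tree
n + n: 1 tree

n ^ n ^ n + n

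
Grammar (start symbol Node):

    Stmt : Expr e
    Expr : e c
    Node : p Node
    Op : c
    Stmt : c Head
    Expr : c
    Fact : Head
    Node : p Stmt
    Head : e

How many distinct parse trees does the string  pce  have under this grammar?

2

Parse trees for pce:
  [Node p [Stmt [Expr c] e]]
  [Node p [Stmt c [Head e]]]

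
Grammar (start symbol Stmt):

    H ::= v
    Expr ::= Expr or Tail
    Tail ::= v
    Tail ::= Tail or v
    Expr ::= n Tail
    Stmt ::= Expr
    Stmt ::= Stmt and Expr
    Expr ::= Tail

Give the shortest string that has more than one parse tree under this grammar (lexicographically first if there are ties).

v or v

length 1: no string has ≥2 trees
length 2: no string has ≥2 trees
length 3: v or v has 2 parse trees

Two derivations of v or v:
  Stmt ⇒ Expr ⇒ Expr or Tail ⇒ Tail or Tail ⇒ v or Tail ⇒ v or v
  Stmt ⇒ Expr ⇒ Tail ⇒ Tail or v ⇒ v or v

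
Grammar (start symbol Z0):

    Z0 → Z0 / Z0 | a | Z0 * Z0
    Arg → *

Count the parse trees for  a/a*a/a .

Parse trees for a/a*a/a:
  [Z0 [Z0 a] / [Z0 [Z0 [Z0 a] * [Z0 a]] / [Z0 a]]]
  [Z0 [Z0 a] / [Z0 [Z0 a] * [Z0 [Z0 a] / [Z0 a]]]]
  [Z0 [Z0 [Z0 a] / [Z0 [Z0 a] * [Z0 a]]] / [Z0 a]]
  [Z0 [Z0 [Z0 [Z0 a] / [Z0 a]] * [Z0 a]] / [Z0 a]]
  [Z0 [Z0 [Z0 a] / [Z0 a]] * [Z0 [Z0 a] / [Z0 a]]]

5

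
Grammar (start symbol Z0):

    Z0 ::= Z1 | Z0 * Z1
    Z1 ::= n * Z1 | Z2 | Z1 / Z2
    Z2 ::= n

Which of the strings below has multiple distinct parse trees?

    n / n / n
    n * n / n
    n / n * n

n / n / n: 1 tree
n * n / n: 3 trees
n / n * n: 1 tree

n * n / n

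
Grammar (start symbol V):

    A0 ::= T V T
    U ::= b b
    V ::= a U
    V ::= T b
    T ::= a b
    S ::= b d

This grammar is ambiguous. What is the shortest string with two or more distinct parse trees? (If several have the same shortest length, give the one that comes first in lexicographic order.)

a b b

length 3: a b b has 2 parse trees

Two derivations of a b b:
  V ⇒ a U ⇒ a b b
  V ⇒ T b ⇒ a b b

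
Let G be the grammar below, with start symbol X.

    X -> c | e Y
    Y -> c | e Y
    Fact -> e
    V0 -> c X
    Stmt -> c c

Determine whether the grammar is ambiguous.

(Fact, V0, Stmt are unreachable from X, so their rules don't affect L(X).) The reachable rules are right-linear with at most one rule per (nonterminal, next-terminal) pair. Each input token forces the next rule, so parsing is deterministic.

Unambiguous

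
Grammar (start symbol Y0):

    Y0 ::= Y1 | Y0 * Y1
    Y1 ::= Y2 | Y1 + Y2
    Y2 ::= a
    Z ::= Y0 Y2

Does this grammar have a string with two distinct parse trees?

Unambiguous

Only Y0, Y1, Y2 are reachable from Y0; ignoring the rest: This is a standard precedence ladder (Y0 over Y1 over Y2), with each level left-recursive on its own operator ('*' at Y0, '+' at Y1). That structure is LR(1), hence unambiguous.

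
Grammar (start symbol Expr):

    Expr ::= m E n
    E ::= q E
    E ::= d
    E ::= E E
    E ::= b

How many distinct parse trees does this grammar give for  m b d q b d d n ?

Parse trees for m b d q b d d n (showing first 6 of 23):
  [Expr m [E [E b] [E [E d] [E q [E [E b] [E [E d] [E d]]]]]] n]
  [Expr m [E [E b] [E [E d] [E q [E [E [E b] [E d]] [E d]]]]] n]
  [Expr m [E [E b] [E [E d] [E [E q [E b]] [E [E d] [E d]]]]] n]
  [Expr m [E [E b] [E [E d] [E [E q [E [E b] [E d]]] [E d]]]] n]
  [Expr m [E [E b] [E [E d] [E [E [E q [E b]] [E d]] [E d]]]] n]
  [Expr m [E [E b] [E [E [E d] [E q [E b]]] [E [E d] [E d]]]] n]

23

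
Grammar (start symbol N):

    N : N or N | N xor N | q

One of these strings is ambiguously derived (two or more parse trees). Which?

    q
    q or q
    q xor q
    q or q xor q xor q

q or q xor q xor q

q: 1 tree
q or q: 1 tree
q xor q: 1 tree
q or q xor q xor q: 5 trees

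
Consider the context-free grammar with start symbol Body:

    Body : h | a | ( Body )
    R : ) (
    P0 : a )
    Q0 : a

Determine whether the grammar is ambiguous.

Only Body is reachable from Body; ignoring the rest: Each string is a nest of matched brackets around a single atom. An opening bracket forces the recursive rule; an atom forces the base rule.

Unambiguous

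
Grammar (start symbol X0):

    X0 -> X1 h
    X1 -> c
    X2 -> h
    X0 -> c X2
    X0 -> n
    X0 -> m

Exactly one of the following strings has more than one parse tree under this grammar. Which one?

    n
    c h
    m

n: 1 tree
c h: 2 trees
m: 1 tree

c h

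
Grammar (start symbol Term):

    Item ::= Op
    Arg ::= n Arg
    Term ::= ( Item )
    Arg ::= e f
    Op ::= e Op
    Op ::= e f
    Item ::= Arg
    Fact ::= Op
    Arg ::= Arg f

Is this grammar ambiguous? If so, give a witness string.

Ambiguous

Witness: ( e f )

Derivation 1: Term ⇒ ( Item ) ⇒ ( Op ) ⇒ ( e f )
Derivation 2: Term ⇒ ( Item ) ⇒ ( Arg ) ⇒ ( e f )

Two distinct leftmost derivations for the same string.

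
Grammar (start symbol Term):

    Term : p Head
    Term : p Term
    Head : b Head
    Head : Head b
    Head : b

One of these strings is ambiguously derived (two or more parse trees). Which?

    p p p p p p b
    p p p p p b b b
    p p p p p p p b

p p p p p p b: 1 tree
p p p p p b b b: 4 trees
p p p p p p p b: 1 tree

p p p p p b b b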